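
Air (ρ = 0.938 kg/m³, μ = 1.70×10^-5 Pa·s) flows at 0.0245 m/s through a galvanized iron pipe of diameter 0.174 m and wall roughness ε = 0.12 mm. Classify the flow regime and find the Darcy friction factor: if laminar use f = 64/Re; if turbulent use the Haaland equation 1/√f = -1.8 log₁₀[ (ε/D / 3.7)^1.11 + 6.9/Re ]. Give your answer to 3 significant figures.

f ≈ 0.272

Re = ρVD/μ = 0.938·0.0245·0.174/1.7e-05 = 235.2.
Re < 2300 → laminar, so f = 64/Re = 0.2721 (roughness is irrelevant in laminar flow).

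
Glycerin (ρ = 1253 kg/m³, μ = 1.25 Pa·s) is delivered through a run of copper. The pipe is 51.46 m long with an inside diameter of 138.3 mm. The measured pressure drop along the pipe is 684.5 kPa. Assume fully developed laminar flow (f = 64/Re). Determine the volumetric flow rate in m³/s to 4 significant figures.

For laminar flow, f = 64/Re with Re = ρVD/μ, so Darcy-Weisbach reduces to ΔP = 32μLV/D². Solving for V: V = ΔP·D²/(32μL) = 6.845e+05·(0.1383)²/(32·1.25·51.46) = 6.36 m/s.
Check: Re = ρVD/μ = 1253·6.36·0.1383/1.25 = 881.8 < 2300, so the laminar assumption holds.
Q = V·A = 6.36·(π/4·0.1383²) = 0.09555 m³/s = 0.09555 m³/s.

Q ≈ 0.09555 m³/s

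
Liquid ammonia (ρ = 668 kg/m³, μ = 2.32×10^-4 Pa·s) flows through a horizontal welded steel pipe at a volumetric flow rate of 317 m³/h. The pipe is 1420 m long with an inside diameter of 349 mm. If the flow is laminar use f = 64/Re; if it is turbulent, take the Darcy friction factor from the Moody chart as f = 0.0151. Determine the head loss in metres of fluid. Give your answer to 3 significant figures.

Q = 317 m³/h = 317/3600 = 0.08806 m³/s.
Cross-sectional area A = πD²/4 = π(0.349)²/4 = 0.09566 m²; mean velocity V = Q/A = 0.08806/0.09566 = 0.9205 m/s.
Reynolds number Re = ρVD/μ = 668 · 0.9205 · 0.349 / 0.000232 = 9.25e+05.
Re > 4000 → turbulent; use the Moody-chart value f = 0.0151.
Darcy-Weisbach: ΔP = f(L/D)(ρV²/2) = 0.0151·(1420/0.349)·(668·0.9205²/2) = 0.0151·4069·283 = 1.739e+04 Pa.
Head loss h_f = ΔP/(ρg) = 1.739e+04/(668·9.81) = 2.65 m.

h_f ≈ 2.65 m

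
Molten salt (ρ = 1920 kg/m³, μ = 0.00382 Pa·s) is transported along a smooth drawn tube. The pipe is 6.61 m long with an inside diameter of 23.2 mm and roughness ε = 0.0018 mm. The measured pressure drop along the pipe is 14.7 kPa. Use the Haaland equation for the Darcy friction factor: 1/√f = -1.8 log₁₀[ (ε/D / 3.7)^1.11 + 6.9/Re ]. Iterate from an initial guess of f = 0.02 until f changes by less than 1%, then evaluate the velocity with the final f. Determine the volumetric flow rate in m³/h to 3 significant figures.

Q ≈ 2.14 m³/h

Rearranging Darcy-Weisbach: V = √(2·ΔP·D/(f·L·ρ)). With ε/D = 1.8e-06/0.0232 = 7.76e-05, iterate starting from f = 0.02:
  f = 0.02 → V = √(2·1.47e+04·0.0232/(0.02·6.61·1920)) = 1.639 m/s; Re = ρVD/μ = 1.912e+04; f → 0.02616
  f = 0.02616 → V = 1.433 m/s; Re = 1.671e+04; f → 0.02706
  f = 0.02706 → V = 1.409 m/s; Re = 1.643e+04; f → 0.02717
Converged (Δf/f < 1%). With the final f = 0.02717: V = √(2·1.47e+04·0.0232/(0.02717·6.61·1920)) = 1.406 m/s.
Q = V·A = 1.406·(π/4·0.0232²) = 0.0005945 m³/s = 2.14 m³/h.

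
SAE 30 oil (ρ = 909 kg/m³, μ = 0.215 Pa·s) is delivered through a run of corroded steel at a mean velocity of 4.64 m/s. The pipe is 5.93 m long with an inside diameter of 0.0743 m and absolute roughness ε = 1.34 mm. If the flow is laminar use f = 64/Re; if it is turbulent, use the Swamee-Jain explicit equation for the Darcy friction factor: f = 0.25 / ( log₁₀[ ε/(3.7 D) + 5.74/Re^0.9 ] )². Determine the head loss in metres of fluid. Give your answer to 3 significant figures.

Reynolds number Re = ρVD/μ = 909 · 4.64 · 0.0743 / 0.215 = 1458.
Re < 2300 → laminar flow, so f = 64/Re = 64/1458 = 0.04391 (the turbulent correlation is not needed).
Darcy-Weisbach: ΔP = f(L/D)(ρV²/2) = 0.04391·(5.93/0.0743)·(909·4.64²/2) = 0.04391·79.81·9785 = 3.429e+04 Pa.
Head loss h_f = ΔP/(ρg) = 3.429e+04/(909·9.81) = 3.85 m.

h_f ≈ 3.85 m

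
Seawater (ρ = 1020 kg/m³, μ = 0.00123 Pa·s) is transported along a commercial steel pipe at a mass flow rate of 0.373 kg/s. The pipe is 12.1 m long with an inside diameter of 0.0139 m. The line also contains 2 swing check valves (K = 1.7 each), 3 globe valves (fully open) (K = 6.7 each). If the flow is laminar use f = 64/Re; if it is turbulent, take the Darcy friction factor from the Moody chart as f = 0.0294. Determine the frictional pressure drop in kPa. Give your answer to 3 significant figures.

A = πD²/4 = π(0.0139)²/4 = 0.0001517 m²; mean velocity V = ṁ/(ρA) = 0.373/(1020 · 0.0001517) = 2.41 m/s.
Reynolds number Re = ρVD/μ = 1020 · 2.41 · 0.0139 / 0.00123 = 2.778e+04.
Re > 4000 → turbulent; use the Moody-chart value f = 0.0294.
Total minor-loss coefficient ΣK = 2·1.7 + 3·6.7 = 23.5.
ΔP = [f·L/D + ΣK]·(ρV²/2) = [0.0294·12.1/0.0139 + 23.5]·(1020·2.41²/2) = [25.59 + 23.5]·2962 = 1.454e+05 Pa.
ΔP = 1.454e+05 Pa = 145 kPa.

ΔP ≈ 145 kPa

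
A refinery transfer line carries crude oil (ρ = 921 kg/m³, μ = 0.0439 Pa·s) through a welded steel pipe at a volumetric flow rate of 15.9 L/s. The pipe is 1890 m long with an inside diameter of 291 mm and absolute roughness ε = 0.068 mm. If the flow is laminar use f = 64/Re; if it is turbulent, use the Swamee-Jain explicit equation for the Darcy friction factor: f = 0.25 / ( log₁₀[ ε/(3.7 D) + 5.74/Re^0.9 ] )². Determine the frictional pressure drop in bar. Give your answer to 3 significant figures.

ΔP ≈ 0.0750 bar

Q = 15.9 L/s = 15.9/1000 = 0.0159 m³/s.
Cross-sectional area A = πD²/4 = π(0.291)²/4 = 0.06651 m²; mean velocity V = Q/A = 0.0159/0.06651 = 0.2391 m/s.
Reynolds number Re = ρVD/μ = 921 · 0.2391 · 0.291 / 0.0439 = 1460.
Re < 2300 → laminar flow, so f = 64/Re = 64/1460 = 0.04385 (the turbulent correlation is not needed).
Darcy-Weisbach: ΔP = f(L/D)(ρV²/2) = 0.04385·(1890/0.291)·(921·0.2391²/2) = 0.04385·6495·26.32 = 7496 Pa.
ΔP = 7496 Pa = 0.0750 bar.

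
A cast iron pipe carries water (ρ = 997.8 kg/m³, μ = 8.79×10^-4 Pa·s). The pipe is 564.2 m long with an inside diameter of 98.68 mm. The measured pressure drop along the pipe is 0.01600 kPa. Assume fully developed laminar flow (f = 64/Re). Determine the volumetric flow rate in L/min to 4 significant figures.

Q ≈ 4.505 L/min

For laminar flow, f = 64/Re with Re = ρVD/μ, so Darcy-Weisbach reduces to ΔP = 32μLV/D². Solving for V: V = ΔP·D²/(32μL) = 16·(0.09868)²/(32·0.000879·564.2) = 0.009818 m/s.
Check: Re = ρVD/μ = 997.8·0.009818·0.09868/0.000879 = 1100 < 2300, so the laminar assumption holds.
Q = V·A = 0.009818·(π/4·0.09868²) = 7.509e-05 m³/s = 4.505 L/min.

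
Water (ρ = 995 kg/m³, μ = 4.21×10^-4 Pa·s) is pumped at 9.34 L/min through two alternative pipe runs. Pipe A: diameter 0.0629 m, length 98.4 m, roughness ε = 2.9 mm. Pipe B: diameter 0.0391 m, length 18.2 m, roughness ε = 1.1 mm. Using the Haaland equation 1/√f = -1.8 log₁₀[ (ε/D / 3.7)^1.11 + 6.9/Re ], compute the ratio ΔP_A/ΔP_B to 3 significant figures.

ΔP_A/ΔP_B ≈ 0.622

Pipe A: V = Q/A = 0.0001557/0.003107 = 0.0501 m/s; Re = 7447; ε/D = 0.0461; Haaland → f = 0.07241; ΔP_A = f(L/D)(ρV²/2) = 141.4 Pa.
Pipe B: V = Q/A = 0.0001557/0.001201 = 0.1296 m/s; Re = 1.198e+04; ε/D = 0.0281; Haaland → f = 0.05839; ΔP_B = f(L/D)(ρV²/2) = 227.3 Pa.
ΔP_A/ΔP_B = 141.4/227.3 = 0.622.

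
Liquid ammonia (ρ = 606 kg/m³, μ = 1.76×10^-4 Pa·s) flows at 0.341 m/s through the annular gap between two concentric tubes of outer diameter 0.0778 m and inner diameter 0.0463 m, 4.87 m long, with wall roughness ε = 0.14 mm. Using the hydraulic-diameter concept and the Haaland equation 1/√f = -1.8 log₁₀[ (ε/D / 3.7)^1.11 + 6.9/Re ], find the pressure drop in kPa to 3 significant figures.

ΔP ≈ 0.173 kPa

Hydraulic diameter D_h = 4A/P = D_o - D_i = 0.0778 - 0.0463 = 0.0315 m.
Re = ρVD_h/μ = 606·0.341·0.0315/0.000176 = 3.698e+04.
ε/D_h = 0.00014/0.0315 = 0.00444; Haaland gives 1/√f = -1.8 log₁₀[0.000573+0.000187] = 5.615, so f = 0.03172.
ΔP = f(L/D_h)(ρV²/2) = 0.03172·4.87/0.0315·35.23 = 172.8 Pa.
ΔP = 0.173 kPa.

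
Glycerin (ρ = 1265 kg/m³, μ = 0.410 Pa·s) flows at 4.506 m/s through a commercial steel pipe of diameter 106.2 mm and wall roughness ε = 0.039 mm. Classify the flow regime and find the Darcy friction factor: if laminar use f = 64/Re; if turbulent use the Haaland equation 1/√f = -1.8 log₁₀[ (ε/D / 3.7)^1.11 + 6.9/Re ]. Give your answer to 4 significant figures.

Re = ρVD/μ = 1265·4.506·0.1062/0.41 = 1476.
Re < 2300 → laminar, so f = 64/Re = 0.04335 (roughness is irrelevant in laminar flow).

f ≈ 0.04335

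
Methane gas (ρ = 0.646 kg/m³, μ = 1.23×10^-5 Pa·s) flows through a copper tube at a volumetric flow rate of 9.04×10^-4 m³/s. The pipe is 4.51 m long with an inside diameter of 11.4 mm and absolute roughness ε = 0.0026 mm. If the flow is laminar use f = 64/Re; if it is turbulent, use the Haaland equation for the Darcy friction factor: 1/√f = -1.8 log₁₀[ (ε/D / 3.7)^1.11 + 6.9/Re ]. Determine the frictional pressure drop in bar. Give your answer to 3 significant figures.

Cross-sectional area A = πD²/4 = π(0.0114)²/4 = 0.0001021 m²; mean velocity V = Q/A = 0.000904/0.0001021 = 8.857 m/s.
Reynolds number Re = ρVD/μ = 0.646 · 8.857 · 0.0114 / 1.23e-05 = 5303.
Re > 4000 → turbulent. Relative roughness ε/D = 2.6e-06/0.0114 = 0.000228. Haaland: 1/√f = -1.8 log₁₀[(0.000228/3.7)^1.11 + 6.9/5303] = -1.8 log₁₀[2.12e-05 + 0.0013] = 5.182, so f = 0.03725.
Darcy-Weisbach: ΔP = f(L/D)(ρV²/2) = 0.03725·(4.51/0.0114)·(0.646·8.857²/2) = 0.03725·395.6·25.34 = 373.3 Pa.
ΔP = 373.3 Pa = 0.00373 bar.

ΔP ≈ 0.00373 bar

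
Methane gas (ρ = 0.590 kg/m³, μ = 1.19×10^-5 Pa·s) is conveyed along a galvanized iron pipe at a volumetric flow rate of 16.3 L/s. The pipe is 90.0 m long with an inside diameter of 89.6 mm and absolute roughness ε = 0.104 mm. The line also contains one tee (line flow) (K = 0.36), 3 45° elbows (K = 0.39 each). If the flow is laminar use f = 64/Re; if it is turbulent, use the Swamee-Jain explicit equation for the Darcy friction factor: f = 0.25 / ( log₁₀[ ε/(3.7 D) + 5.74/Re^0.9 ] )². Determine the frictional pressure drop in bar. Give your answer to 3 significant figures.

Q = 16.3 L/s = 16.3/1000 = 0.0163 m³/s.
Cross-sectional area A = πD²/4 = π(0.0896)²/4 = 0.006305 m²; mean velocity V = Q/A = 0.0163/0.006305 = 2.585 m/s.
Reynolds number Re = ρVD/μ = 0.59 · 2.585 · 0.0896 / 1.19e-05 = 1.148e+04.
Re > 4000 → turbulent. Relative roughness ε/D = 0.000104/0.0896 = 0.00116. Swamee-Jain: f = 0.25/(log₁₀[0.00116/3.7 + 5.74/1.148e+04^0.9])² = 0.25/(log₁₀[0.000314 + 0.00127])² = 0.25/(-2.8)² = 0.0319.
Total minor-loss coefficient ΣK = 1·0.36 + 3·0.39 = 1.53.
ΔP = [f·L/D + ΣK]·(ρV²/2) = [0.0319·90/0.0896 + 1.53]·(0.59·2.585²/2) = [32.04 + 1.53]·1.971 = 66.18 Pa.
ΔP = 66.18 Pa = 6.62×10^-4 bar.

ΔP ≈ 6.62×10^-4 bar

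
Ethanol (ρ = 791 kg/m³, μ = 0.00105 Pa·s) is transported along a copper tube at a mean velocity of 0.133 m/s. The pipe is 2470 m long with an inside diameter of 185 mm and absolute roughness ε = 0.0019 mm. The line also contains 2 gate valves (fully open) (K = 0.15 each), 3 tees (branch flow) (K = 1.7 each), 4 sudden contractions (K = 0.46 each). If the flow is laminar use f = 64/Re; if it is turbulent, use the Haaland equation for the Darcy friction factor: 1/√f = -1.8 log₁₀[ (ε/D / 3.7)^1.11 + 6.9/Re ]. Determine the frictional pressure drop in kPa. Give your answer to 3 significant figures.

ΔP ≈ 2.50 kPa

Reynolds number Re = ρVD/μ = 791 · 0.133 · 0.185 / 0.00105 = 1.854e+04.
Re > 4000 → turbulent. Relative roughness ε/D = 1.9e-06/0.185 = 1.03e-05. Haaland: 1/√f = -1.8 log₁₀[(1.03e-05/3.7)^1.11 + 6.9/1.854e+04] = -1.8 log₁₀[6.79e-07 + 0.000372] = 6.171, so f = 0.02626.
Total minor-loss coefficient ΣK = 2·0.15 + 3·1.7 + 4·0.46 = 7.24.
ΔP = [f·L/D + ΣK]·(ρV²/2) = [0.02626·2470/0.185 + 7.24]·(791·0.133²/2) = [350.6 + 7.24]·6.996 = 2503 Pa.
ΔP = 2503 Pa = 2.50 kPa.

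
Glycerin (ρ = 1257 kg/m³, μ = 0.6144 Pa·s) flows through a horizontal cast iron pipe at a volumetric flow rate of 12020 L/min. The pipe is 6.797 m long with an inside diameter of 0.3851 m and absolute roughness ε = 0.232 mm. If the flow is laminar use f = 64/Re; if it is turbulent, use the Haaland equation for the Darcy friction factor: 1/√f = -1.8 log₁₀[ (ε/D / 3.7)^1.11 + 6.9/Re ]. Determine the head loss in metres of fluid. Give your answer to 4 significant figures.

h_f ≈ 0.1257 m

Q = 12020 L/min = 12020/60000 = 0.2003 m³/s.
Cross-sectional area A = πD²/4 = π(0.3851)²/4 = 0.1165 m²; mean velocity V = Q/A = 0.2003/0.1165 = 1.72 m/s.
Reynolds number Re = ρVD/μ = 1257 · 1.72 · 0.3851 / 0.614 = 1355.
Re < 2300 → laminar flow, so f = 64/Re = 64/1355 = 0.04723 (the turbulent correlation is not needed).
Darcy-Weisbach: ΔP = f(L/D)(ρV²/2) = 0.04723·(6.797/0.3851)·(1257·1.72²/2) = 0.04723·17.65·1859 = 1550 Pa.
Head loss h_f = ΔP/(ρg) = 1550/(1257·9.81) = 0.1257 m.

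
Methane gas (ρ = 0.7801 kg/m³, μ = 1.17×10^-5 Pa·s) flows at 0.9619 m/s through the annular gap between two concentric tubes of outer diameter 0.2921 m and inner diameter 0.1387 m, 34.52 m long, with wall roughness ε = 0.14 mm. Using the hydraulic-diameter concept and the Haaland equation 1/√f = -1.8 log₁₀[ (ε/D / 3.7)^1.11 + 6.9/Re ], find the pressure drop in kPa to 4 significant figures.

ΔP ≈ 0.002614 kPa

Hydraulic diameter D_h = 4A/P = D_o - D_i = 0.2921 - 0.1387 = 0.1534 m.
Re = ρVD_h/μ = 0.7801·0.9619·0.1534/1.17e-05 = 9838.
ε/D_h = 0.00014/0.1534 = 0.000913; Haaland gives 1/√f = -1.8 log₁₀[9.89e-05+0.000701] = 5.574, so f = 0.03218.
ΔP = f(L/D_h)(ρV²/2) = 0.03218·34.52/0.1534·0.3609 = 2.614 Pa.
ΔP = 0.002614 kPa.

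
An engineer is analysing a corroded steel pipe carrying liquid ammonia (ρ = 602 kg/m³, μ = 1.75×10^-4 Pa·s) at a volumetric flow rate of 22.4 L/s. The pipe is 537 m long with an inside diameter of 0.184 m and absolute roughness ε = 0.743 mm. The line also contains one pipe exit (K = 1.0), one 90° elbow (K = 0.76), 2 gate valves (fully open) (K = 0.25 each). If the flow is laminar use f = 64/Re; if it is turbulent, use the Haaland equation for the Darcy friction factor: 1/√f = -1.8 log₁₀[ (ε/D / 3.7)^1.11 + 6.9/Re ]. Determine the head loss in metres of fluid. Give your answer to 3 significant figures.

h_f ≈ 3.12 m

Q = 22.4 L/s = 22.4/1000 = 0.0224 m³/s.
Cross-sectional area A = πD²/4 = π(0.184)²/4 = 0.02659 m²; mean velocity V = Q/A = 0.0224/0.02659 = 0.8424 m/s.
Reynolds number Re = ρVD/μ = 602 · 0.8424 · 0.184 / 0.000175 = 5.332e+05.
Re > 4000 → turbulent. Relative roughness ε/D = 0.000743/0.184 = 0.00404. Haaland: 1/√f = -1.8 log₁₀[(0.00404/3.7)^1.11 + 6.9/5.332e+05] = -1.8 log₁₀[0.000515 + 1.29e-05] = 5.899, so f = 0.02874.
Total minor-loss coefficient ΣK = 1·1 + 1·0.76 + 2·0.25 = 2.26.
ΔP = [f·L/D + ΣK]·(ρV²/2) = [0.02874·537/0.184 + 2.26]·(602·0.8424²/2) = [83.88 + 2.26]·213.6 = 1.84e+04 Pa.
Head loss h_f = ΔP/(ρg) = 1.84e+04/(602·9.81) = 3.12 m.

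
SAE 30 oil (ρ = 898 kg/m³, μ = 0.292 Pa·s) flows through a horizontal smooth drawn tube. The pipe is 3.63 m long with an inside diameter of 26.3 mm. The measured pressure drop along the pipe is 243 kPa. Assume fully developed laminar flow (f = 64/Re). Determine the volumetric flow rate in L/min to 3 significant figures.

For laminar flow, f = 64/Re with Re = ρVD/μ, so Darcy-Weisbach reduces to ΔP = 32μLV/D². Solving for V: V = ΔP·D²/(32μL) = 2.43e+05·(0.0263)²/(32·0.292·3.63) = 4.955 m/s.
Check: Re = ρVD/μ = 898·4.955·0.0263/0.292 = 400.8 < 2300, so the laminar assumption holds.
Q = V·A = 4.955·(π/4·0.0263²) = 0.002692 m³/s = 162 L/min.

Q ≈ 162 L/min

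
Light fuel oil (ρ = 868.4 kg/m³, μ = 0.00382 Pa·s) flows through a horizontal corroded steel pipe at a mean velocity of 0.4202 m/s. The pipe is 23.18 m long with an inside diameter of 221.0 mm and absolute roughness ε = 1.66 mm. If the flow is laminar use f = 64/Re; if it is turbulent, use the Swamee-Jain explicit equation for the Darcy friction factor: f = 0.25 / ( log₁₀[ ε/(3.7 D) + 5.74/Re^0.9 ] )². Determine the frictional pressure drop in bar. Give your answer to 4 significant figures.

ΔP ≈ 0.003072 bar

Reynolds number Re = ρVD/μ = 868.4 · 0.4202 · 0.221 / 0.00382 = 2.111e+04.
Re > 4000 → turbulent. Relative roughness ε/D = 0.00166/0.221 = 0.00751. Swamee-Jain: f = 0.25/(log₁₀[0.00751/3.7 + 5.74/2.111e+04^0.9])² = 0.25/(log₁₀[0.00203 + 0.000736])² = 0.25/(-2.558)² = 0.0382.
Darcy-Weisbach: ΔP = f(L/D)(ρV²/2) = 0.0382·(23.18/0.221)·(868.4·0.4202²/2) = 0.0382·104.9·76.67 = 307.2 Pa.
ΔP = 307.2 Pa = 0.003072 bar.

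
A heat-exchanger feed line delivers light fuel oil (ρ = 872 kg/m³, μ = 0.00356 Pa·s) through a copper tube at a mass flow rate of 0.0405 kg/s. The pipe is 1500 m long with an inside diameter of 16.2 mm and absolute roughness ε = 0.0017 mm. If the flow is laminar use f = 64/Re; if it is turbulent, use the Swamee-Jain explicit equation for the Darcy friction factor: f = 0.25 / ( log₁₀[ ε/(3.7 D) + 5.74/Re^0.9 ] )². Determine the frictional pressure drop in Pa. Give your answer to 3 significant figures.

ΔP ≈ 147000 Pa

A = πD²/4 = π(0.0162)²/4 = 0.0002061 m²; mean velocity V = ṁ/(ρA) = 0.0405/(872 · 0.0002061) = 0.2253 m/s.
Reynolds number Re = ρVD/μ = 872 · 0.2253 · 0.0162 / 0.00356 = 894.1.
Re < 2300 → laminar flow, so f = 64/Re = 64/894.1 = 0.07158 (the turbulent correlation is not needed).
Darcy-Weisbach: ΔP = f(L/D)(ρV²/2) = 0.07158·(1500/0.0162)·(872·0.2253²/2) = 0.07158·9.259e+04·22.14 = 1.467e+05 Pa.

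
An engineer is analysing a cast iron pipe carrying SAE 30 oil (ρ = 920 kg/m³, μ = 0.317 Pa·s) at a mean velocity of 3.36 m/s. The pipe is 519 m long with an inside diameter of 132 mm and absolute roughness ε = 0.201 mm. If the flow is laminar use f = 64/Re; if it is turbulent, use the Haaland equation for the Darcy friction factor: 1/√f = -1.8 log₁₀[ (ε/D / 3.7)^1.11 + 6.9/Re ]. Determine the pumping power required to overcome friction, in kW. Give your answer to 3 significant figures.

P ≈ 46.7 kW

Reynolds number Re = ρVD/μ = 920 · 3.36 · 0.132 / 0.317 = 1287.
Re < 2300 → laminar flow, so f = 64/Re = 64/1287 = 0.04972 (the turbulent correlation is not needed).
Darcy-Weisbach: ΔP = f(L/D)(ρV²/2) = 0.04972·(519/0.132)·(920·3.36²/2) = 0.04972·3932·5193 = 1.015e+06 Pa.
Q = V·A = 3.36·0.01368 = 0.04598 m³/s.
Pumping power P = QΔP = 0.04598·1.015e+06 = 46680 W = 46.7 kW.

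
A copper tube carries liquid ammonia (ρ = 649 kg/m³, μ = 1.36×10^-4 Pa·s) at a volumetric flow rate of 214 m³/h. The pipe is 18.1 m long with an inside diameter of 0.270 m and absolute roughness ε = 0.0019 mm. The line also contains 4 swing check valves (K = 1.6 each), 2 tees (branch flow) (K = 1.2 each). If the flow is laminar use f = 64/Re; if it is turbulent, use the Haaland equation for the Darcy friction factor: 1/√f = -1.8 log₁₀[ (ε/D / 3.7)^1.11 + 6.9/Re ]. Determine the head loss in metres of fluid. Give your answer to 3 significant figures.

Q = 214 m³/h = 214/3600 = 0.05944 m³/s.
Cross-sectional area A = πD²/4 = π(0.27)²/4 = 0.05726 m²; mean velocity V = Q/A = 0.05944/0.05726 = 1.038 m/s.
Reynolds number Re = ρVD/μ = 649 · 1.038 · 0.27 / 0.000136 = 1.338e+06.
Re > 4000 → turbulent. Relative roughness ε/D = 1.9e-06/0.27 = 7.04e-06. Haaland: 1/√f = -1.8 log₁₀[(7.04e-06/3.7)^1.11 + 6.9/1.338e+06] = -1.8 log₁₀[4.47e-07 + 5.16e-06] = 9.453, so f = 0.01119.
Total minor-loss coefficient ΣK = 4·1.6 + 2·1.2 = 8.8.
ΔP = [f·L/D + ΣK]·(ρV²/2) = [0.01119·18.1/0.27 + 8.8]·(649·1.038²/2) = [0.7503 + 8.8]·349.8 = 3341 Pa.
Head loss h_f = ΔP/(ρg) = 3341/(649·9.81) = 0.525 m.

h_f ≈ 0.525 m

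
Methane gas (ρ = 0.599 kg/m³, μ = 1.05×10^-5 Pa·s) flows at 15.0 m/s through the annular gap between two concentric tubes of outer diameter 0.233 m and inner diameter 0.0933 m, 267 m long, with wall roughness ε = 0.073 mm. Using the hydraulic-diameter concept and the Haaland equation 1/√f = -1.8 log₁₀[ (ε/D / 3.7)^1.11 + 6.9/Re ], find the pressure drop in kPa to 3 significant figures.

Hydraulic diameter D_h = 4A/P = D_o - D_i = 0.233 - 0.0933 = 0.1397 m.
Re = ρVD_h/μ = 0.599·15·0.1397/1.05e-05 = 1.195e+05.
ε/D_h = 7.3e-05/0.1397 = 0.000523; Haaland gives 1/√f = -1.8 log₁₀[5.33e-05+5.77e-05] = 7.119, so f = 0.01973.
ΔP = f(L/D_h)(ρV²/2) = 0.01973·267/0.1397·67.39 = 2542 Pa.
ΔP = 2.54 kPa.

ΔP ≈ 2.54 kPa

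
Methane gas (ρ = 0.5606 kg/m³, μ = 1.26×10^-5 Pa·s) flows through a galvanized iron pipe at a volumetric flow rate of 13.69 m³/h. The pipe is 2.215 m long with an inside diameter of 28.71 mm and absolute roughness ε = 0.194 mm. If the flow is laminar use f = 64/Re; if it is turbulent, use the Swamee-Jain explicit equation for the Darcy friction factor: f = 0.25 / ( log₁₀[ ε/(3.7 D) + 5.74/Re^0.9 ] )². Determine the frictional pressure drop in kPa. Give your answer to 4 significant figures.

Q = 13.69 m³/h = 13.69/3600 = 0.003803 m³/s.
Cross-sectional area A = πD²/4 = π(0.02871)²/4 = 0.0006474 m²; mean velocity V = Q/A = 0.003803/0.0006474 = 5.874 m/s.
Reynolds number Re = ρVD/μ = 0.5606 · 5.874 · 0.02871 / 1.26e-05 = 7503.
Re > 4000 → turbulent. Relative roughness ε/D = 0.000194/0.02871 = 0.00676. Swamee-Jain: f = 0.25/(log₁₀[0.00676/3.7 + 5.74/7503^0.9])² = 0.25/(log₁₀[0.00183 + 0.00187])² = 0.25/(-2.433)² = 0.04225.
Darcy-Weisbach: ΔP = f(L/D)(ρV²/2) = 0.04225·(2.215/0.02871)·(0.5606·5.874²/2) = 0.04225·77.15·9.672 = 31.53 Pa.
ΔP = 31.53 Pa = 0.03153 kPa.

ΔP ≈ 0.03153 kPa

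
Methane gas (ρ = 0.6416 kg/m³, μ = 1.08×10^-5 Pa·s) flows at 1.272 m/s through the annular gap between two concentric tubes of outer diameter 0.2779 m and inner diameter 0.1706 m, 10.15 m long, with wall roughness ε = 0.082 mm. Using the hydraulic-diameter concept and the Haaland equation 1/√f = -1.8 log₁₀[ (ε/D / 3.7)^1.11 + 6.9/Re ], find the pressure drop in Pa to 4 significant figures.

ΔP ≈ 1.650 Pa

Hydraulic diameter D_h = 4A/P = D_o - D_i = 0.2779 - 0.1706 = 0.1073 m.
Re = ρVD_h/μ = 0.6416·1.272·0.1073/1.08e-05 = 8108.
ε/D_h = 8.2e-05/0.1073 = 0.000764; Haaland gives 1/√f = -1.8 log₁₀[8.12e-05+0.000851] = 5.455, so f = 0.03361.
ΔP = f(L/D_h)(ρV²/2) = 0.03361·10.15/0.1073·0.519 = 1.65 Pa.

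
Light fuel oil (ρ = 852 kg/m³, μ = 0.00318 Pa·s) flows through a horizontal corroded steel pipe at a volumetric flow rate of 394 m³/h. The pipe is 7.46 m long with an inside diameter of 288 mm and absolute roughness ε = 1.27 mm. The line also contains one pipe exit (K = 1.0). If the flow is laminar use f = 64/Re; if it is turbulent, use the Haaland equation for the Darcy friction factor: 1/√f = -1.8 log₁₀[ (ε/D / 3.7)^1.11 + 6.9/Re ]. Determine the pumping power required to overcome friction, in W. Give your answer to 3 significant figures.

P ≈ 234 W

Q = 394 m³/h = 394/3600 = 0.1094 m³/s.
Cross-sectional area A = πD²/4 = π(0.288)²/4 = 0.06514 m²; mean velocity V = Q/A = 0.1094/0.06514 = 1.68 m/s.
Reynolds number Re = ρVD/μ = 852 · 1.68 · 0.288 / 0.00318 = 1.296e+05.
Re > 4000 → turbulent. Relative roughness ε/D = 0.00127/0.288 = 0.00441. Haaland: 1/√f = -1.8 log₁₀[(0.00441/3.7)^1.11 + 6.9/1.296e+05] = -1.8 log₁₀[0.000568 + 5.32e-05] = 5.772, so f = 0.03002.
Total minor-loss coefficient ΣK = 1·1 = 1.
ΔP = [f·L/D + ΣK]·(ρV²/2) = [0.03002·7.46/0.288 + 1]·(852·1.68²/2) = [0.7776 + 1]·1202 = 2137 Pa.
Pumping power P = QΔP = 0.1094·2137 = 233.9 W = 234 W.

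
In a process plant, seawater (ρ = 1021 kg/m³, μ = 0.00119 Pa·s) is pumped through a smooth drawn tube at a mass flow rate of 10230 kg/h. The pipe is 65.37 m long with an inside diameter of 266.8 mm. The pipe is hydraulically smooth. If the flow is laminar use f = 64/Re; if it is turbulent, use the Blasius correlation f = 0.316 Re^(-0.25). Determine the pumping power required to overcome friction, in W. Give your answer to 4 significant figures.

ṁ = 10230 kg/h = 10230/3600 = 2.842 kg/s.
A = πD²/4 = π(0.2668)²/4 = 0.05591 m²; mean velocity V = ṁ/(ρA) = 2.842/(1021 · 0.05591) = 0.04978 m/s.
Reynolds number Re = ρVD/μ = 1021 · 0.04978 · 0.2668 / 0.00119 = 1.14e+04.
Re > 4000 → turbulent. Smooth-pipe (Blasius): f = 0.316 Re^(-0.25) = 0.316/(1.14e+04)^0.25 = 0.03058.
Darcy-Weisbach: ΔP = f(L/D)(ρV²/2) = 0.03058·(65.37/0.2668)·(1021·0.04978²/2) = 0.03058·245·1.265 = 9.481 Pa.
Q = ṁ/ρ = 2.842/1021 = 0.002783 m³/s.
Pumping power P = QΔP = 0.002783·9.481 = 0.026388 W = 0.02639 W.

P ≈ 0.02639 W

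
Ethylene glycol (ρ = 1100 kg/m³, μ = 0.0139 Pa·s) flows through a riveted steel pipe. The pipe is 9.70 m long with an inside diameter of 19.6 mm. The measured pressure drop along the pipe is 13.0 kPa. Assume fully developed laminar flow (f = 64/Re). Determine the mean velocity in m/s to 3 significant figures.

V ≈ 1.16 m/s

For laminar flow, f = 64/Re with Re = ρVD/μ, so Darcy-Weisbach reduces to ΔP = 32μLV/D². Solving for V: V = ΔP·D²/(32μL) = 1.3e+04·(0.0196)²/(32·0.0139·9.7) = 1.157 m/s.
Check: Re = ρVD/μ = 1100·1.157·0.0196/0.0139 = 1795 < 2300, so the laminar assumption holds.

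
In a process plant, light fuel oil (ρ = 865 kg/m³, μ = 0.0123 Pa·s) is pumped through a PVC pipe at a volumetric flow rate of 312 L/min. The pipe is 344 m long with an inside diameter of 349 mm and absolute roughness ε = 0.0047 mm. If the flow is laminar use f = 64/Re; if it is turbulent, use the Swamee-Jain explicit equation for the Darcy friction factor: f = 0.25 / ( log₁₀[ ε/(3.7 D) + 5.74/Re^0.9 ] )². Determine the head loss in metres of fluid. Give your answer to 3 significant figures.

Q = 312 L/min = 312/60000 = 0.0052 m³/s.
Cross-sectional area A = πD²/4 = π(0.349)²/4 = 0.09566 m²; mean velocity V = Q/A = 0.0052/0.09566 = 0.05436 m/s.
Reynolds number Re = ρVD/μ = 865 · 0.05436 · 0.349 / 0.0123 = 1334.
Re < 2300 → laminar flow, so f = 64/Re = 64/1334 = 0.04797 (the turbulent correlation is not needed).
Darcy-Weisbach: ΔP = f(L/D)(ρV²/2) = 0.04797·(344/0.349)·(865·0.05436²/2) = 0.04797·985.7·1.278 = 60.43 Pa.
Head loss h_f = ΔP/(ρg) = 60.43/(865·9.81) = 0.00712 m.

h_f ≈ 0.00712 m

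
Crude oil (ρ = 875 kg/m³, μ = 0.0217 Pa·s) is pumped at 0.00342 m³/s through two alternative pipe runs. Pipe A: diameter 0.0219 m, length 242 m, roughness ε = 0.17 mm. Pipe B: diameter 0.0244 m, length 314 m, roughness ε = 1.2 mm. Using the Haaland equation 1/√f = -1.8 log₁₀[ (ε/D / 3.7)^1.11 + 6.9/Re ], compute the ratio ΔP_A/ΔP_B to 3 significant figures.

Pipe A: V = Q/A = 0.00342/0.0003767 = 9.079 m/s; Re = 8018; ε/D = 0.00776; Haaland → f = 0.04186; ΔP_A = f(L/D)(ρV²/2) = 1.668e+07 Pa.
Pipe B: V = Q/A = 0.00342/0.0004676 = 7.314 m/s; Re = 7196; ε/D = 0.0492; Haaland → f = 0.07452; ΔP_B = f(L/D)(ρV²/2) = 2.244e+07 Pa.
ΔP_A/ΔP_B = 1.668e+07/2.244e+07 = 0.743.

ΔP_A/ΔP_B ≈ 0.743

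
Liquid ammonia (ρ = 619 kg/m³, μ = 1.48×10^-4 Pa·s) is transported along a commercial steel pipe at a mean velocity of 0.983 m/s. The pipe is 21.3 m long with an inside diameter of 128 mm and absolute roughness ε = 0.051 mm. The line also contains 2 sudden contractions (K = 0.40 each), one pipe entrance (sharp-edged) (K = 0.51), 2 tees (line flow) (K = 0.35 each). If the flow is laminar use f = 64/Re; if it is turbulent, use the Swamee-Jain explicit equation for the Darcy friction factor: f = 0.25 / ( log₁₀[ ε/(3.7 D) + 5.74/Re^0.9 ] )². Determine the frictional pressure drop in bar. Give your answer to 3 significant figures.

ΔP ≈ 0.0145 bar

Reynolds number Re = ρVD/μ = 619 · 0.983 · 0.128 / 0.000148 = 5.263e+05.
Re > 4000 → turbulent. Relative roughness ε/D = 5.1e-05/0.128 = 0.000398. Swamee-Jain: f = 0.25/(log₁₀[0.000398/3.7 + 5.74/5.263e+05^0.9])² = 0.25/(log₁₀[0.000108 + 4.07e-05])² = 0.25/(-3.829)² = 0.01706.
Total minor-loss coefficient ΣK = 2·0.4 + 1·0.51 + 2·0.35 = 2.01.
ΔP = [f·L/D + ΣK]·(ρV²/2) = [0.01706·21.3/0.128 + 2.01]·(619·0.983²/2) = [2.838 + 2.01]·299.1 = 1450 Pa.
ΔP = 1450 Pa = 0.0145 bar.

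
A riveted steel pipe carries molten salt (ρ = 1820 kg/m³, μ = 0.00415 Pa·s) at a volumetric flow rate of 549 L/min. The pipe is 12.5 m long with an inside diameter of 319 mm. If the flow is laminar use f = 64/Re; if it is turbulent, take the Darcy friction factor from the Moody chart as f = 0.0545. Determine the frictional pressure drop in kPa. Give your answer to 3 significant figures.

Q = 549 L/min = 549/60000 = 0.00915 m³/s.
Cross-sectional area A = πD²/4 = π(0.319)²/4 = 0.07992 m²; mean velocity V = Q/A = 0.00915/0.07992 = 0.1145 m/s.
Reynolds number Re = ρVD/μ = 1820 · 0.1145 · 0.319 / 0.00415 = 1.602e+04.
Re > 4000 → turbulent; use the Moody-chart value f = 0.0545.
Darcy-Weisbach: ΔP = f(L/D)(ρV²/2) = 0.0545·(12.5/0.319)·(1820·0.1145²/2) = 0.0545·39.18·11.93 = 25.47 Pa.
ΔP = 25.47 Pa = 0.0255 kPa.

ΔP ≈ 0.0255 kPa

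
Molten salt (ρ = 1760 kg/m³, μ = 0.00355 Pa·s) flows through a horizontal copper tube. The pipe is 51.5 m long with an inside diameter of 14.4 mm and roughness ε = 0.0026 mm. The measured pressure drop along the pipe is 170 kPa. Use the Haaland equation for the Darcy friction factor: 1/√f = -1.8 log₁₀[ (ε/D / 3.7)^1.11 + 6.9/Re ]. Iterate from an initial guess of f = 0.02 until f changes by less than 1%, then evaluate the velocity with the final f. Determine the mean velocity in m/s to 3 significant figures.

Rearranging Darcy-Weisbach: V = √(2·ΔP·D/(f·L·ρ)). With ε/D = 2.6e-06/0.0144 = 0.000181, iterate starting from f = 0.02:
  f = 0.02 → V = √(2·1.7e+05·0.0144/(0.02·51.5·1760)) = 1.643 m/s; Re = ρVD/μ = 1.173e+04; f → 0.02979
  f = 0.02979 → V = 1.346 m/s; Re = 9613; f → 0.03142
  f = 0.03142 → V = 1.311 m/s; Re = 9361; f → 0.03165
Converged (Δf/f < 1%). With the final f = 0.03165: V = √(2·1.7e+05·0.0144/(0.03165·51.5·1760)) = 1.306 m/s.

V ≈ 1.31 m/s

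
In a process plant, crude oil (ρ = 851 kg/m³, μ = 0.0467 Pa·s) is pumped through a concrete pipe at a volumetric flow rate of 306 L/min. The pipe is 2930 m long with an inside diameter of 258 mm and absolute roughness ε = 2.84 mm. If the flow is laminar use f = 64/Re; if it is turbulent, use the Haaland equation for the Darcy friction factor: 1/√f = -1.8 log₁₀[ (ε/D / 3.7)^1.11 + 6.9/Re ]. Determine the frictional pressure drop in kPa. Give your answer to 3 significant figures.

ΔP ≈ 6.42 kPa

Q = 306 L/min = 306/60000 = 0.0051 m³/s.
Cross-sectional area A = πD²/4 = π(0.258)²/4 = 0.05228 m²; mean velocity V = Q/A = 0.0051/0.05228 = 0.09755 m/s.
Reynolds number Re = ρVD/μ = 851 · 0.09755 · 0.258 / 0.0467 = 458.6.
Re < 2300 → laminar flow, so f = 64/Re = 64/458.6 = 0.1395 (the turbulent correlation is not needed).
Darcy-Weisbach: ΔP = f(L/D)(ρV²/2) = 0.1395·(2930/0.258)·(851·0.09755²/2) = 0.1395·1.136e+04·4.049 = 6417 Pa.
ΔP = 6417 Pa = 6.42 kPa.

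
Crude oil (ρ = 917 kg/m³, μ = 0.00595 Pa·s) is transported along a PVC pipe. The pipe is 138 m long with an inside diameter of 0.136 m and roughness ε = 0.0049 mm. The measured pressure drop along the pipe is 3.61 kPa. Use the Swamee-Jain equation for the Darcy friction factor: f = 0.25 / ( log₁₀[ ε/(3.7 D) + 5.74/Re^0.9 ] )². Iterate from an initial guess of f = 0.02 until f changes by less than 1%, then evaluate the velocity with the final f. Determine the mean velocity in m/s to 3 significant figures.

Rearranging Darcy-Weisbach: V = √(2·ΔP·D/(f·L·ρ)). With ε/D = 4.9e-06/0.136 = 3.6e-05, iterate starting from f = 0.02:
  f = 0.02 → V = √(2·3610·0.136/(0.02·138·917)) = 0.6229 m/s; Re = ρVD/μ = 1.306e+04; f → 0.02889
  f = 0.02889 → V = 0.5182 m/s; Re = 1.086e+04; f → 0.03035
  f = 0.03035 → V = 0.5057 m/s; Re = 1.06e+04; f → 0.03055
Converged (Δf/f < 1%). With the final f = 0.03055: V = √(2·3610·0.136/(0.03055·138·917)) = 0.504 m/s.

V ≈ 0.504 m/s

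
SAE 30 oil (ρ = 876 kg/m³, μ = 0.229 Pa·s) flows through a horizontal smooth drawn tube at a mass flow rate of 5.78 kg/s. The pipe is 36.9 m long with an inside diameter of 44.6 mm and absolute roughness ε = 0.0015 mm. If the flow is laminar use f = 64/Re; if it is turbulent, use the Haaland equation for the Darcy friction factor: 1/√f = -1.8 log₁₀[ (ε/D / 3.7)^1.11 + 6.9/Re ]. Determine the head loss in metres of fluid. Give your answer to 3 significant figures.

A = πD²/4 = π(0.0446)²/4 = 0.001562 m²; mean velocity V = ṁ/(ρA) = 5.78/(876 · 0.001562) = 4.223 m/s.
Reynolds number Re = ρVD/μ = 876 · 4.223 · 0.0446 / 0.229 = 720.6.
Re < 2300 → laminar flow, so f = 64/Re = 64/720.6 = 0.08882 (the turbulent correlation is not needed).
Darcy-Weisbach: ΔP = f(L/D)(ρV²/2) = 0.08882·(36.9/0.0446)·(876·4.223²/2) = 0.08882·827.4·7813 = 5.741e+05 Pa.
Head loss h_f = ΔP/(ρg) = 5.741e+05/(876·9.81) = 66.8 m.

h_f ≈ 66.8 m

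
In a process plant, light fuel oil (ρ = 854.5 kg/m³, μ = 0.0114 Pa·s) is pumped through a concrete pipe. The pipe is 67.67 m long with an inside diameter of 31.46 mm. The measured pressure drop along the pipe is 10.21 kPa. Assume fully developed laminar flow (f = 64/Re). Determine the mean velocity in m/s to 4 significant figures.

V ≈ 0.4093 m/s

For laminar flow, f = 64/Re with Re = ρVD/μ, so Darcy-Weisbach reduces to ΔP = 32μLV/D². Solving for V: V = ΔP·D²/(32μL) = 1.021e+04·(0.03146)²/(32·0.0114·67.67) = 0.4093 m/s.
Check: Re = ρVD/μ = 854.5·0.4093·0.03146/0.0114 = 965.3 < 2300, so the laminar assumption holds.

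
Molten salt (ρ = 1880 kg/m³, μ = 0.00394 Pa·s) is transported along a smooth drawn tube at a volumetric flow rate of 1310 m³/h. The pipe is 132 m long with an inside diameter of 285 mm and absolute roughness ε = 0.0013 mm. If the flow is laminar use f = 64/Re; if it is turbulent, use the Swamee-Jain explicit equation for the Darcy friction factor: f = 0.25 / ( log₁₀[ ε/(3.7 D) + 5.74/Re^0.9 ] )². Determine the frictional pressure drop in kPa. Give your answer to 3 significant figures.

ΔP ≈ 173 kPa

Q = 1310 m³/h = 1310/3600 = 0.3639 m³/s.
Cross-sectional area A = πD²/4 = π(0.285)²/4 = 0.06379 m²; mean velocity V = Q/A = 0.3639/0.06379 = 5.704 m/s.
Reynolds number Re = ρVD/μ = 1880 · 5.704 · 0.285 / 0.00394 = 7.757e+05.
Re > 4000 → turbulent. Relative roughness ε/D = 1.3e-06/0.285 = 4.56e-06. Swamee-Jain: f = 0.25/(log₁₀[4.56e-06/3.7 + 5.74/7.757e+05^0.9])² = 0.25/(log₁₀[1.23e-06 + 2.87e-05])² = 0.25/(-4.524)² = 0.01222.
Darcy-Weisbach: ΔP = f(L/D)(ρV²/2) = 0.01222·(132/0.285)·(1880·5.704²/2) = 0.01222·463.2·3.058e+04 = 1.731e+05 Pa.
ΔP = 1.731e+05 Pa = 173 kPa.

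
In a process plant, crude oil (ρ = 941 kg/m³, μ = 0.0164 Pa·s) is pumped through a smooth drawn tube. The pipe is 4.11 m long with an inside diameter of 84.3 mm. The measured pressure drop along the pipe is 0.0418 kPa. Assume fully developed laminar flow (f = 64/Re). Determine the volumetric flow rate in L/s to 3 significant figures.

For laminar flow, f = 64/Re with Re = ρVD/μ, so Darcy-Weisbach reduces to ΔP = 32μLV/D². Solving for V: V = ΔP·D²/(32μL) = 41.8·(0.0843)²/(32·0.0164·4.11) = 0.1377 m/s.
Check: Re = ρVD/μ = 941·0.1377·0.0843/0.0164 = 666.1 < 2300, so the laminar assumption holds.
Q = V·A = 0.1377·(π/4·0.0843²) = 0.0007687 m³/s = 0.769 L/s.

Q ≈ 0.769 L/s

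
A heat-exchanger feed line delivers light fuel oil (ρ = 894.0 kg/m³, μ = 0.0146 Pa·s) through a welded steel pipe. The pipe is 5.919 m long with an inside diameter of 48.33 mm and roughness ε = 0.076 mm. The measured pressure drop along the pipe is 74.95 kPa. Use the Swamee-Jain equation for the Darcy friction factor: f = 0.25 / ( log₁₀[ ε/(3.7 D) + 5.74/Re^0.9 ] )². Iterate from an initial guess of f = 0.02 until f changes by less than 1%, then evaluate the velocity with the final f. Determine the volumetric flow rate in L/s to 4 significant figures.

Q ≈ 12.56 L/s

Rearranging Darcy-Weisbach: V = √(2·ΔP·D/(f·L·ρ)). With ε/D = 7.6e-05/0.04833 = 0.00157, iterate starting from f = 0.02:
  f = 0.02 → V = √(2·7.495e+04·0.04833/(0.02·5.919·894)) = 8.274 m/s; Re = ρVD/μ = 2.449e+04; f → 0.02832
  f = 0.02832 → V = 6.953 m/s; Re = 2.058e+04; f → 0.02914
  f = 0.02914 → V = 6.854 m/s; Re = 2.028e+04; f → 0.02922
Converged (Δf/f < 1%). With the final f = 0.02922: V = √(2·7.495e+04·0.04833/(0.02922·5.919·894)) = 6.845 m/s.
Q = V·A = 6.845·(π/4·0.04833²) = 0.01256 m³/s = 12.56 L/s.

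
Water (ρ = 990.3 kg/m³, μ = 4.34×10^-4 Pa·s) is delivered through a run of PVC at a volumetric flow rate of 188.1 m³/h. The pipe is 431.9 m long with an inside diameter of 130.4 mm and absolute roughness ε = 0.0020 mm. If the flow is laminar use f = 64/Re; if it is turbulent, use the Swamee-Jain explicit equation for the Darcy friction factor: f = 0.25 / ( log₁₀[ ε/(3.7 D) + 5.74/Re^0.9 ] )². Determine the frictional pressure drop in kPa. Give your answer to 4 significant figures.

ΔP ≈ 294.2 kPa

Q = 188.1 m³/h = 188.1/3600 = 0.05225 m³/s.
Cross-sectional area A = πD²/4 = π(0.1304)²/4 = 0.01336 m²; mean velocity V = Q/A = 0.05225/0.01336 = 3.912 m/s.
Reynolds number Re = ρVD/μ = 990.3 · 3.912 · 0.1304 / 0.000434 = 1.164e+06.
Re > 4000 → turbulent. Relative roughness ε/D = 2e-06/0.1304 = 1.53e-05. Swamee-Jain: f = 0.25/(log₁₀[1.53e-05/3.7 + 5.74/1.164e+06^0.9])² = 0.25/(log₁₀[4.15e-06 + 1.99e-05])² = 0.25/(-4.618)² = 0.01172.
Darcy-Weisbach: ΔP = f(L/D)(ρV²/2) = 0.01172·(431.9/0.1304)·(990.3·3.912²/2) = 0.01172·3312·7579 = 2.942e+05 Pa.
ΔP = 2.942e+05 Pa = 294.2 kPa.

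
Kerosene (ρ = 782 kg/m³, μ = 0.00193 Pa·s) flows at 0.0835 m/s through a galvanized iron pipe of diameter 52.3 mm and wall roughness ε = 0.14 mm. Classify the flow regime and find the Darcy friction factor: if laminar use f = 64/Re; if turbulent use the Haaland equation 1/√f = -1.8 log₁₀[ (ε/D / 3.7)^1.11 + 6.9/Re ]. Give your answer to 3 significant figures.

f ≈ 0.0362

Re = ρVD/μ = 782·0.0835·0.0523/0.00193 = 1769.
Re < 2300 → laminar, so f = 64/Re = 0.03617 (roughness is irrelevant in laminar flow).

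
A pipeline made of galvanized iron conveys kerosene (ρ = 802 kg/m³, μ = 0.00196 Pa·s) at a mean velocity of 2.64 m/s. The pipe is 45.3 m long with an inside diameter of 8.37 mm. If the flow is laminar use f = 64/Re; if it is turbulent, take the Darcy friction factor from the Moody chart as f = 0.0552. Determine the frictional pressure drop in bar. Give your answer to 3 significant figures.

ΔP ≈ 8.35 bar

Reynolds number Re = ρVD/μ = 802 · 2.64 · 0.00837 / 0.00196 = 9042.
Re > 4000 → turbulent; use the Moody-chart value f = 0.0552.
Darcy-Weisbach: ΔP = f(L/D)(ρV²/2) = 0.0552·(45.3/0.00837)·(802·2.64²/2) = 0.0552·5412·2795 = 8.35e+05 Pa.
ΔP = 8.35e+05 Pa = 8.35 bar.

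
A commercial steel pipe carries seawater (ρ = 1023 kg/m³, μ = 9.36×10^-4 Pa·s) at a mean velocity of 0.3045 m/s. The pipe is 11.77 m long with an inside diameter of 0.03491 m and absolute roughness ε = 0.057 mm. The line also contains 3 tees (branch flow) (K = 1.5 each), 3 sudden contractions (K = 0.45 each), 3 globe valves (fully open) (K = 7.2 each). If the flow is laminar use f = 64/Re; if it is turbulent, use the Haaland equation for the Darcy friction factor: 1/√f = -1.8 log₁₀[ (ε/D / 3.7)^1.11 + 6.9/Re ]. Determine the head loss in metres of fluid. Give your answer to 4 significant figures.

Reynolds number Re = ρVD/μ = 1023 · 0.3045 · 0.03491 / 0.000936 = 1.162e+04.
Re > 4000 → turbulent. Relative roughness ε/D = 5.7e-05/0.03491 = 0.00163. Haaland: 1/√f = -1.8 log₁₀[(0.00163/3.7)^1.11 + 6.9/1.162e+04] = -1.8 log₁₀[0.000189 + 0.000594] = 5.592, so f = 0.03198.
Total minor-loss coefficient ΣK = 3·1.5 + 3·0.45 + 3·7.2 = 27.5.
ΔP = [f·L/D + ΣK]·(ρV²/2) = [0.03198·11.77/0.03491 + 27.5]·(1023·0.3045²/2) = [10.78 + 27.5]·47.43 = 1813 Pa.
Head loss h_f = ΔP/(ρg) = 1813/(1023·9.81) = 0.1807 m.

h_f ≈ 0.1807 m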